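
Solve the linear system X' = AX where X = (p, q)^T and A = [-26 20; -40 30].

Coefficient matrix A = [[-26, 20], [-40, 30]].
Characteristic polynomial det(A - λI) = λ^2 - 4λ + 20 = 0.
Eigenvalues λ = 2 ± 4i (complex conjugate pair).
For λ=2+4i: an eigenvector is (2,3) - i(1,1) = (2 - i, 3 - i).
A real fundamental pair from Re and Im of e^((2+4i)t)v: X_1 = e^(2t)(cos(4t)·(2,3) + sin(4t)·(1,1)), X_2 = e^(2t)(sin(4t)·(2,3) - cos(4t)·(1,1)).
General solution: c_1X_1 + c_2X_2.

p(t) = c_1e^(2t)sin(4t) + 2c_1e^(2t)cos(4t) + 2c_2e^(2t)sin(4t) - c_2e^(2t)cos(4t), q(t) = c_1e^(2t)sin(4t) + 3c_1e^(2t)cos(4t) + 3c_2e^(2t)sin(4t) - c_2e^(2t)cos(4t)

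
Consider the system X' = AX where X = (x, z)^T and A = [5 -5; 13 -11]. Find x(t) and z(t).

Coefficient matrix A = [[5, -5], [13, -11]].
Characteristic polynomial det(A - λI) = λ^2 + 6λ + 10 = 0.
Eigenvalues λ = -3 ± i (complex conjugate pair).
For λ=-3+i: an eigenvector is (2,3) - i(1,2) = (2 - i, 3 - 2i).
A real fundamental pair from Re and Im of e^((-3+i)t)v: X_1 = e^(-3t)(cos(t)·(2,3) + sin(t)·(1,2)), X_2 = e^(-3t)(sin(t)·(2,3) - cos(t)·(1,2)).
General solution: K_1X_1 + K_2X_2.

x(t) = K_1e^(-3t)sin(t) + 2K_1e^(-3t)cos(t) + 2K_2e^(-3t)sin(t) - K_2e^(-3t)cos(t), z(t) = 2K_1e^(-3t)sin(t) + 3K_1e^(-3t)cos(t) + 3K_2e^(-3t)sin(t) - 2K_2e^(-3t)cos(t)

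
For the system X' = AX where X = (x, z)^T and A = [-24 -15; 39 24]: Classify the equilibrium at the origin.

A = [[-24,-15],[39,24]]; det(A-λI) = λ^2 + 9.
λ = 0 ± 3i: zero real part.

center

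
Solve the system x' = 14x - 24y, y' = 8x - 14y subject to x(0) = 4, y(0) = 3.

x(t) = -2e^(2t) + 6e^(-2t), y(t) = -e^(2t) + 4e^(-2t)

Coefficient matrix A = [[14, -24], [8, -14]].
Characteristic polynomial det(A - λI) = λ^2 - 4 = 0.
Eigenvalues λ = 2, -2.
For λ=2: (A-λI) row 1 is [12, -24], so an eigenvector is (-2, -1).
For λ=-2: (A-λI) row 1 is [16, -24], so an eigenvector is (-3, -2).
General solution: K_1e^(2t)(-2,-1) + K_2e^(-2t)(-3,-2).
Applying x(0)=4, y(0)=3 gives K_1=1, K_2=-2.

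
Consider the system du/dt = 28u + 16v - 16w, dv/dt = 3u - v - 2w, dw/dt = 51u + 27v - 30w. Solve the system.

u(t) = C_1e^(-4t) - 2C_3e^(4t), v(t) = C_1e^(-4t) + C_2e^(-3t), w(t) = 3C_1e^(-4t) + C_2e^(-3t) - 3C_3e^(4t)

Coefficient matrix A = [[28, 16, -16], [3, -1, -2], [51, 27, -30]].
det(A - λI) = 0 gives eigenvalues λ = -4, -3, 4.
For λ=-4: eigenvector (1,1,3).
For λ=-3: eigenvector (0,1,1).
For λ=4: eigenvector (-2,0,-3).
General solution: C_1e^(-4t)(1,1,3) + C_2e^(-3t)(0,1,1) + C_3e^(4t)(-2,0,-3).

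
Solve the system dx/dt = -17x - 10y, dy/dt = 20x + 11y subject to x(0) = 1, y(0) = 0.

Coefficient matrix A = [[-17, -10], [20, 11]].
Characteristic polynomial det(A - λI) = λ^2 + 6λ + 13 = 0.
Eigenvalues λ = -3 ± 2i (complex conjugate pair).
For λ=-3+2i: an eigenvector is (1,-1) - i(-2,3) = (1 + 2i, -1 - 3i).
A real fundamental pair from Re and Im of e^((-3+2i)t)v: X_1 = e^(-3t)(cos(2t)·(1,-1) + sin(2t)·(-2,3)), X_2 = e^(-3t)(sin(2t)·(1,-1) - cos(2t)·(-2,3)).
General solution: K_1X_1 + K_2X_2.
Applying x(0)=1, y(0)=0 gives K_1=3, K_2=-1.

x(t) = -7e^(-3t)sin(2t) + e^(-3t)cos(2t), y(t) = 10e^(-3t)sin(2t)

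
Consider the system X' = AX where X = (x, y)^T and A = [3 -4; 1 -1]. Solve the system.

Coefficient matrix A = [[3, -4], [1, -1]].
Characteristic polynomial det(A - λI) = λ^2 - 2λ + 1 = 0.
Single eigenvalue λ = 1 with algebraic multiplicity 2.
Eigenvector v = (-2,-1); generalized eigenvector w with (A-λI)w=v is (1,1).
General solution: e^(t)[C_1·v + C_2·(t·v + w)].

x(t) = -2C_1e^(t) - 2C_2te^(t) + C_2e^(t), y(t) = -C_1e^(t) - C_2te^(t) + C_2e^(t)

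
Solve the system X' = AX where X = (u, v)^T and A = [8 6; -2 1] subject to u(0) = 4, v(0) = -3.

u(t) = -2e^(5t) + 6e^(4t), v(t) = e^(5t) - 4e^(4t)

Coefficient matrix A = [[8, 6], [-2, 1]].
Characteristic polynomial det(A - λI) = λ^2 - 9λ + 20 = 0.
Eigenvalues λ = 5, 4.
For λ=5: (A-λI) row 1 is [3, 6], so an eigenvector is (-2, 1).
For λ=4: (A-λI) row 1 is [4, 6], so an eigenvector is (-3, 2).
General solution: K_1e^(5t)(-2,1) + K_2e^(4t)(-3,2).
Applying u(0)=4, v(0)=-3 gives K_1=1, K_2=-2.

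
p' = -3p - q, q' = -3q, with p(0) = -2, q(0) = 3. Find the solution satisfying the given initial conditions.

Coefficient matrix A = [[-3, -1], [0, -3]].
Characteristic polynomial det(A - λI) = λ^2 + 6λ + 9 = 0.
Single eigenvalue λ = -3 with algebraic multiplicity 2.
Eigenvector v = (-1,0); generalized eigenvector w with (A-λI)w=v is (1,1).
General solution: e^(-3t)[K_1·v + K_2·(t·v + w)].
Applying p(0)=-2, q(0)=3 gives K_1=5, K_2=3.

p(t) = -3te^(-3t) - 2e^(-3t), q(t) = 3e^(-3t)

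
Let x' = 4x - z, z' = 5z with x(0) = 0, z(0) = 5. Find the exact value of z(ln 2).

A = [[4,-1],[0,5]]; eigenvalues λ = 5, 4.
Eigenvectors: (1,-1) for λ=5, (1,0) for λ=4.
From the initial condition, c_1 = -5, c_2 = 5.
z(ln 2) = (-5)(2^5)(-1) + (5)(2^4)(0) = 160.

160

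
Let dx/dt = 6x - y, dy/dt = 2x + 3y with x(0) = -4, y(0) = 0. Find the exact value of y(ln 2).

A = [[6,-1],[2,3]]; eigenvalues λ = 4, 5.
Eigenvectors: (-1,-2) for λ=4, (1,1) for λ=5.
From the initial condition, c_1 = -4, c_2 = -8.
y(ln 2) = (-4)(2^4)(-2) + (-8)(2^5)(1) = -128.

-128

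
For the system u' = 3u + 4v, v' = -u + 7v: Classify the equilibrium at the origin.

unstable improper node

A = [[3,4],[-1,7]]; det(A-λI) = λ^2 - 10λ + 25.
repeated λ = 5 with a single eigenvector.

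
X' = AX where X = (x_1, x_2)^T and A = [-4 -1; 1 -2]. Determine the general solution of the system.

Coefficient matrix A = [[-4, -1], [1, -2]].
Characteristic polynomial det(A - λI) = λ^2 + 6λ + 9 = 0.
Single eigenvalue λ = -3 with algebraic multiplicity 2.
Eigenvector v = (-1,1); generalized eigenvector w with (A-λI)w=v is (0,1).
General solution: e^(-3t)[K_1·v + K_2·(t·v + w)].

x_1(t) = -K_1e^(-3t) - K_2te^(-3t), x_2(t) = K_1e^(-3t) + K_2te^(-3t) + K_2e^(-3t)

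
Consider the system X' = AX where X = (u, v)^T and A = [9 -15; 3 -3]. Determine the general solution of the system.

Coefficient matrix A = [[9, -15], [3, -3]].
Characteristic polynomial det(A - λI) = λ^2 - 6λ + 18 = 0.
Eigenvalues λ = 3 ± 3i (complex conjugate pair).
For λ=3+3i: an eigenvector is (1,0) - i(2,1) = (1 - 2i, 0 - i).
A real fundamental pair from Re and Im of e^((3+3i)t)v: X_1 = e^(3t)(cos(3t)·(1,0) + sin(3t)·(2,1)), X_2 = e^(3t)(sin(3t)·(1,0) - cos(3t)·(2,1)).
General solution: K_1X_1 + K_2X_2.

u(t) = 2K_1e^(3t)sin(3t) + K_1e^(3t)cos(3t) + K_2e^(3t)sin(3t) - 2K_2e^(3t)cos(3t), v(t) = K_1e^(3t)sin(3t) - K_2e^(3t)cos(3t)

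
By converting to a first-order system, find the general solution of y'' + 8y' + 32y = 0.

Let x_1 = y, x_2 = y'. Then x_1' = x_2 and x_2' = -32x_1 - 8x_2.
A = [[0,1],[-32,-8]]; det(A-λI) = λ^2 + 8λ + 32.
Eigenvalues λ = -4 ± 4i.

y(t) = c_1e^(-4t)cos(4t) + c_2e^(-4t)sin(4t)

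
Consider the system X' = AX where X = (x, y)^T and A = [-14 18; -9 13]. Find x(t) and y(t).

x(t) = -2c_1e^(-5t) - c_2e^(4t), y(t) = -c_1e^(-5t) - c_2e^(4t)

Coefficient matrix A = [[-14, 18], [-9, 13]].
Characteristic polynomial det(A - λI) = λ^2 + λ - 20 = 0.
Eigenvalues λ = -5, 4.
For λ=-5: (A-λI) row 1 is [-9, 18], so an eigenvector is (-2, -1).
For λ=4: (A-λI) row 1 is [-18, 18], so an eigenvector is (-1, -1).
General solution: c_1e^(-5t)(-2,-1) + c_2e^(4t)(-1,-1).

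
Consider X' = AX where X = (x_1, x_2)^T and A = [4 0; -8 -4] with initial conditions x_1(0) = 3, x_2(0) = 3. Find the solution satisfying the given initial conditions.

Coefficient matrix A = [[4, 0], [-8, -4]].
Characteristic polynomial det(A - λI) = λ^2 - 16 = 0.
Eigenvalues λ = -4, 4.
For λ=-4: (A-λI) row 1 is [8, 0], so an eigenvector is (0, 1).
For λ=4: (A-λI) row 2 is [-8, -8], so an eigenvector is (-1, 1).
General solution: c_1e^(-4t)(0,1) + c_2e^(4t)(-1,1).
Applying x_1(0)=3, x_2(0)=3 gives c_1=6, c_2=-3.

x_1(t) = 3e^(4t), x_2(t) = -3e^(4t) + 6e^(-4t)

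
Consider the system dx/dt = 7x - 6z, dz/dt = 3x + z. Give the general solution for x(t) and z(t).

x(t) = K_1e^(4t)sin(3t) - K_1e^(4t)cos(3t) - K_2e^(4t)sin(3t) - K_2e^(4t)cos(3t), z(t) = -K_1e^(4t)cos(3t) - K_2e^(4t)sin(3t)

Coefficient matrix A = [[7, -6], [3, 1]].
Characteristic polynomial det(A - λI) = λ^2 - 8λ + 25 = 0.
Eigenvalues λ = 4 ± 3i (complex conjugate pair).
For λ=4+3i: an eigenvector is (-1,-1) - i(1,0) = (-1 - i, -1).
A real fundamental pair from Re and Im of e^((4+3i)t)v: X_1 = e^(4t)(cos(3t)·(-1,-1) + sin(3t)·(1,0)), X_2 = e^(4t)(sin(3t)·(-1,-1) - cos(3t)·(1,0)).
General solution: K_1X_1 + K_2X_2.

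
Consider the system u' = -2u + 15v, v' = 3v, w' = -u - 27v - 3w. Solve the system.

Coefficient matrix A = [[-2, 15, 0], [0, 3, 0], [-1, -27, -3]].
det(A - λI) = 0 gives eigenvalues λ = -2, 3, -3.
For λ=-2: eigenvector (1,0,-1).
For λ=3: eigenvector (3,1,-5).
For λ=-3: eigenvector (0,0,1).
General solution: C_1e^(-2t)(1,0,-1) + C_2e^(3t)(3,1,-5) + C_3e^(-3t)(0,0,1).

u(t) = C_1e^(-2t) + 3C_2e^(3t), v(t) = C_2e^(3t), w(t) = -C_1e^(-2t) - 5C_2e^(3t) + C_3e^(-3t)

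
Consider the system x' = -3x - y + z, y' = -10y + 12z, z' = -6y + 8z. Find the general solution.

x(t) = C_1e^(-3t) + C_2e^(-4t), y(t) = 2C_2e^(-4t) + C_3e^(2t), z(t) = C_2e^(-4t) + C_3e^(2t)

Coefficient matrix A = [[-3, -1, 1], [0, -10, 12], [0, -6, 8]].
det(A - λI) = 0 gives eigenvalues λ = -3, -4, 2.
For λ=-3: eigenvector (1,0,0).
For λ=-4: eigenvector (1,2,1).
For λ=2: eigenvector (0,1,1).
General solution: C_1e^(-3t)(1,0,0) + C_2e^(-4t)(1,2,1) + C_3e^(2t)(0,1,1).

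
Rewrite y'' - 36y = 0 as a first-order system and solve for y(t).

Let x_1 = y, x_2 = y'. Then x_1' = x_2 and x_2' = 36x_1.
A = [[0,1],[36,0]]; det(A-λI) = λ^2 - 36.
Eigenvalues λ = -6, 6 with eigenvectors (1,-6), (1,6).

y(t) = C_1e^(-6t) + C_2e^(6t)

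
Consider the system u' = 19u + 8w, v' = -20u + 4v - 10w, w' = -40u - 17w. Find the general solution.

u(t) = K_1e^(3t) - 2K_3e^(-t), v(t) = K_2e^(4t) + 2K_3e^(-t), w(t) = -2K_1e^(3t) + 5K_3e^(-t)

Coefficient matrix A = [[19, 0, 8], [-20, 4, -10], [-40, 0, -17]].
det(A - λI) = 0 gives eigenvalues λ = 3, 4, -1.
For λ=3: eigenvector (1,0,-2).
For λ=4: eigenvector (0,1,0).
For λ=-1: eigenvector (-2,2,5).
General solution: K_1e^(3t)(1,0,-2) + K_2e^(4t)(0,1,0) + K_3e^(-t)(-2,2,5).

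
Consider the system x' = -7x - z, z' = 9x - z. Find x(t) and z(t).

x(t) = C_1e^(-4t) + C_2te^(-4t) - C_2e^(-4t), z(t) = -3C_1e^(-4t) - 3C_2te^(-4t) + 2C_2e^(-4t)

Coefficient matrix A = [[-7, -1], [9, -1]].
Characteristic polynomial det(A - λI) = λ^2 + 8λ + 16 = 0.
Single eigenvalue λ = -4 with algebraic multiplicity 2.
Eigenvector v = (1,-3); generalized eigenvector w with (A-λI)w=v is (-1,2).
General solution: e^(-4t)[C_1·v + C_2·(t·v + w)].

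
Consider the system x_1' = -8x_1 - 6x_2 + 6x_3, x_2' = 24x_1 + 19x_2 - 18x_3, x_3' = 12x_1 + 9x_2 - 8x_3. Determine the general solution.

Coefficient matrix A = [[-8, -6, 6], [24, 19, -18], [12, 9, -8]].
det(A - λI) = 0 gives eigenvalues λ = 4, 1, -2.
For λ=4: eigenvector (1,-4,-2).
For λ=1: eigenvector (0,-1,-1).
For λ=-2: eigenvector (1,-2,-1).
General solution: K_1e^(4t)(1,-4,-2) + K_2e^(t)(0,-1,-1) + K_3e^(-2t)(1,-2,-1).

x_1(t) = K_1e^(4t) + K_3e^(-2t), x_2(t) = -4K_1e^(4t) - K_2e^(t) - 2K_3e^(-2t), x_3(t) = -2K_1e^(4t) - K_2e^(t) - K_3e^(-2t)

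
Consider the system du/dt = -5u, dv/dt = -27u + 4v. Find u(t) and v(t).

Coefficient matrix A = [[-5, 0], [-27, 4]].
Characteristic polynomial det(A - λI) = λ^2 + λ - 20 = 0.
Eigenvalues λ = -5, 4.
For λ=-5: (A-λI) row 2 is [-27, 9], so an eigenvector is (-1, -3).
For λ=4: (A-λI) row 1 is [-9, 0], so an eigenvector is (0, -1).
General solution: c_1e^(-5t)(-1,-3) + c_2e^(4t)(0,-1).

u(t) = -c_1e^(-5t), v(t) = -3c_1e^(-5t) - c_2e^(4t)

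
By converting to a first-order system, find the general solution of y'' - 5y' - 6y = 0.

y(t) = C_1e^(6t) + C_2e^(-t)

Let x_1 = y, x_2 = y'. Then x_1' = x_2 and x_2' = 6x_1 + 5x_2.
A = [[0,1],[6,5]]; det(A-λI) = λ^2 - 5λ - 6.
Eigenvalues λ = 6, -1 with eigenvectors (1,6), (1,-1).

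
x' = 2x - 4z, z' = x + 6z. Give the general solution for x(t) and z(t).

Coefficient matrix A = [[2, -4], [1, 6]].
Characteristic polynomial det(A - λI) = λ^2 - 8λ + 16 = 0.
Single eigenvalue λ = 4 with algebraic multiplicity 2.
Eigenvector v = (-2,1); generalized eigenvector w with (A-λI)w=v is (-3,2).
General solution: e^(4t)[C_1·v + C_2·(t·v + w)].

x(t) = -2C_1e^(4t) - 2C_2te^(4t) - 3C_2e^(4t), z(t) = C_1e^(4t) + C_2te^(4t) + 2C_2e^(4t)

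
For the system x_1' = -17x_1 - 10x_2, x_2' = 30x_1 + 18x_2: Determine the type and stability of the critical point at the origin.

saddle

A = [[-17,-10],[30,18]]; det(A-λI) = λ^2 - λ - 6.
λ = -2, 3: opposite signs.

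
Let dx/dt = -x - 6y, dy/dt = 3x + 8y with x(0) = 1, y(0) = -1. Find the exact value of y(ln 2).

A = [[-1,-6],[3,8]]; eigenvalues λ = 2, 5.
Eigenvectors: (-2,1) for λ=2, (1,-1) for λ=5.
From the initial condition, c_1 = 0, c_2 = 1.
y(ln 2) = (0)(2^2)(1) + (1)(2^5)(-1) = -32.

-32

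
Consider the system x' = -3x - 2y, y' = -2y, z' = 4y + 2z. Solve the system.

Coefficient matrix A = [[-3, -2, 0], [0, -2, 0], [0, 4, 2]].
det(A - λI) = 0 gives eigenvalues λ = -3, -2, 2.
For λ=-3: eigenvector (1,0,0).
For λ=-2: eigenvector (-2,1,-1).
For λ=2: eigenvector (0,0,1).
General solution: c_1e^(-3t)(1,0,0) + c_2e^(-2t)(-2,1,-1) + c_3e^(2t)(0,0,1).

x(t) = c_1e^(-3t) - 2c_2e^(-2t), y(t) = c_2e^(-2t), z(t) = -c_2e^(-2t) + c_3e^(2t)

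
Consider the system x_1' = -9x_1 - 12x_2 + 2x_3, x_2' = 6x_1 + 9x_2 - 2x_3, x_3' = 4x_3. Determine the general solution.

x_1(t) = 2C_1e^(-3t) + 2C_2e^(4t) - C_3e^(3t), x_2(t) = -C_1e^(-3t) - 2C_2e^(4t) + C_3e^(3t), x_3(t) = C_2e^(4t)

Coefficient matrix A = [[-9, -12, 2], [6, 9, -2], [0, 0, 4]].
det(A - λI) = 0 gives eigenvalues λ = -3, 4, 3.
For λ=-3: eigenvector (2,-1,0).
For λ=4: eigenvector (2,-2,1).
For λ=3: eigenvector (-1,1,0).
General solution: C_1e^(-3t)(2,-1,0) + C_2e^(4t)(2,-2,1) + C_3e^(3t)(-1,1,0).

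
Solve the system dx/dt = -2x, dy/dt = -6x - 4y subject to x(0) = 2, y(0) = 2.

Coefficient matrix A = [[-2, 0], [-6, -4]].
Characteristic polynomial det(A - λI) = λ^2 + 6λ + 8 = 0.
Eigenvalues λ = -2, -4.
For λ=-2: (A-λI) row 2 is [-6, -2], so an eigenvector is (-1, 3).
For λ=-4: (A-λI) row 1 is [2, 0], so an eigenvector is (0, 1).
General solution: K_1e^(-2t)(-1,3) + K_2e^(-4t)(0,1).
Applying x(0)=2, y(0)=2 gives K_1=-2, K_2=8.

x(t) = 2e^(-2t), y(t) = -6e^(-2t) + 8e^(-4t)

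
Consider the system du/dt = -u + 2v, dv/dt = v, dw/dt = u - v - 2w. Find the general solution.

Coefficient matrix A = [[-1, 2, 0], [0, 1, 0], [1, -1, -2]].
det(A - λI) = 0 gives eigenvalues λ = -1, -2, 1.
For λ=-1: eigenvector (1,0,1).
For λ=-2: eigenvector (0,0,1).
For λ=1: eigenvector (1,1,0).
General solution: c_1e^(-t)(1,0,1) + c_2e^(-2t)(0,0,1) + c_3e^(t)(1,1,0).

u(t) = c_1e^(-t) + c_3e^(t), v(t) = c_3e^(t), w(t) = c_1e^(-t) + c_2e^(-2t)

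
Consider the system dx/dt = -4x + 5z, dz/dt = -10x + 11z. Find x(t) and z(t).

x(t) = K_1e^(6t) + K_2e^(t), z(t) = 2K_1e^(6t) + K_2e^(t)

Coefficient matrix A = [[-4, 5], [-10, 11]].
Characteristic polynomial det(A - λI) = λ^2 - 7λ + 6 = 0.
Eigenvalues λ = 6, 1.
For λ=6: (A-λI) row 1 is [-10, 5], so an eigenvector is (1, 2).
For λ=1: (A-λI) row 1 is [-5, 5], so an eigenvector is (1, 1).
General solution: K_1e^(6t)(1,2) + K_2e^(t)(1,1).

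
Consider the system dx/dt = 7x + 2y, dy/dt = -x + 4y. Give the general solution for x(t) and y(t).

x(t) = -c_1e^(5t) + 2c_2e^(6t), y(t) = c_1e^(5t) - c_2e^(6t)

Coefficient matrix A = [[7, 2], [-1, 4]].
Characteristic polynomial det(A - λI) = λ^2 - 11λ + 30 = 0.
Eigenvalues λ = 5, 6.
For λ=5: (A-λI) row 1 is [2, 2], so an eigenvector is (-1, 1).
For λ=6: (A-λI) row 1 is [1, 2], so an eigenvector is (2, -1).
General solution: c_1e^(5t)(-1,1) + c_2e^(6t)(2,-1).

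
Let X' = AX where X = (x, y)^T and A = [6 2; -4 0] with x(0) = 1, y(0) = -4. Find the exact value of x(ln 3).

A = [[6,2],[-4,0]]; eigenvalues λ = 4, 2.
Eigenvectors: (1,-1) for λ=4, (-1,2) for λ=2.
From the initial condition, c_1 = -2, c_2 = -3.
x(ln 3) = (-2)(3^4)(1) + (-3)(3^2)(-1) = -135.

-135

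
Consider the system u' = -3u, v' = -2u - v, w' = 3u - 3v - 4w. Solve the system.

u(t) = C_1e^(-3t), v(t) = C_1e^(-3t) - C_3e^(-t), w(t) = C_2e^(-4t) + C_3e^(-t)

Coefficient matrix A = [[-3, 0, 0], [-2, -1, 0], [3, -3, -4]].
det(A - λI) = 0 gives eigenvalues λ = -3, -4, -1.
For λ=-3: eigenvector (1,1,0).
For λ=-4: eigenvector (0,0,1).
For λ=-1: eigenvector (0,-1,1).
General solution: C_1e^(-3t)(1,1,0) + C_2e^(-4t)(0,0,1) + C_3e^(-t)(0,-1,1).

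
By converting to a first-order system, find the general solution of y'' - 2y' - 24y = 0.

Let x_1 = y, x_2 = y'. Then x_1' = x_2 and x_2' = 24x_1 + 2x_2.
A = [[0,1],[24,2]]; det(A-λI) = λ^2 - 2λ - 24.
Eigenvalues λ = -4, 6 with eigenvectors (1,-4), (1,6).

y(t) = C_1e^(-4t) + C_2e^(6t)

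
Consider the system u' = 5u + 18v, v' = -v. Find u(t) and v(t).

Coefficient matrix A = [[5, 18], [0, -1]].
Characteristic polynomial det(A - λI) = λ^2 - 4λ - 5 = 0.
Eigenvalues λ = -1, 5.
For λ=-1: (A-λI) row 1 is [6, 18], so an eigenvector is (3, -1).
For λ=5: (A-λI) row 1 is [0, 18], so an eigenvector is (1, 0).
General solution: C_1e^(-t)(3,-1) + C_2e^(5t)(1,0).

u(t) = 3C_1e^(-t) + C_2e^(5t), v(t) = -C_1e^(-t)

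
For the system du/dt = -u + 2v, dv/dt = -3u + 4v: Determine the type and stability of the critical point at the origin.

unstable node

A = [[-1,2],[-3,4]]; det(A-λI) = λ^2 - 3λ + 2.
λ = 1, 2: both positive.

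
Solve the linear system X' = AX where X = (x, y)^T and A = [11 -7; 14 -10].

x(t) = -C_1e^(-3t) + C_2e^(4t), y(t) = -2C_1e^(-3t) + C_2e^(4t)

Coefficient matrix A = [[11, -7], [14, -10]].
Characteristic polynomial det(A - λI) = λ^2 - λ - 12 = 0.
Eigenvalues λ = -3, 4.
For λ=-3: (A-λI) row 1 is [14, -7], so an eigenvector is (-1, -2).
For λ=4: (A-λI) row 1 is [7, -7], so an eigenvector is (1, 1).
General solution: C_1e^(-3t)(-1,-2) + C_2e^(4t)(1,1).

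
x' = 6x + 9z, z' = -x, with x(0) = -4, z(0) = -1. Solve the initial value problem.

Coefficient matrix A = [[6, 9], [-1, 0]].
Characteristic polynomial det(A - λI) = λ^2 - 6λ + 9 = 0.
Single eigenvalue λ = 3 with algebraic multiplicity 2.
Eigenvector v = (3,-1); generalized eigenvector w with (A-λI)w=v is (1,0).
General solution: e^(3t)[K_1·v + K_2·(t·v + w)].
Applying x(0)=-4, z(0)=-1 gives K_1=1, K_2=-7.

x(t) = -21te^(3t) - 4e^(3t), z(t) = 7te^(3t) - e^(3t)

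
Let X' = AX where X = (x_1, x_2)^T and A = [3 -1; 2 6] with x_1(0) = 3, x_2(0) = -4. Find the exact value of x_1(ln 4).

1536

A = [[3,-1],[2,6]]; eigenvalues λ = 4, 5.
Eigenvectors: (-1,1) for λ=4, (1,-2) for λ=5.
From the initial condition, c_1 = -2, c_2 = 1.
x_1(ln 4) = (-2)(4^4)(-1) + (1)(4^5)(1) = 1536.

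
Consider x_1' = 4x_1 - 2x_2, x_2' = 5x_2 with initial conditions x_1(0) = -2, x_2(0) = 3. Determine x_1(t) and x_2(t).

x_1(t) = -6e^(5t) + 4e^(4t), x_2(t) = 3e^(5t)

Coefficient matrix A = [[4, -2], [0, 5]].
Characteristic polynomial det(A - λI) = λ^2 - 9λ + 20 = 0.
Eigenvalues λ = 5, 4.
For λ=5: (A-λI) row 1 is [-1, -2], so an eigenvector is (-2, 1).
For λ=4: (A-λI) row 1 is [0, -2], so an eigenvector is (1, 0).
General solution: c_1e^(5t)(-2,1) + c_2e^(4t)(1,0).
Applying x_1(0)=-2, x_2(0)=3 gives c_1=3, c_2=4.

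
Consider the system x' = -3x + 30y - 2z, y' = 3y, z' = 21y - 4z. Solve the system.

Coefficient matrix A = [[-3, 30, -2], [0, 3, 0], [0, 21, -4]].
det(A - λI) = 0 gives eigenvalues λ = -3, 3, -4.
For λ=-3: eigenvector (1,0,0).
For λ=3: eigenvector (4,1,3).
For λ=-4: eigenvector (2,0,1).
General solution: K_1e^(-3t)(1,0,0) + K_2e^(3t)(4,1,3) + K_3e^(-4t)(2,0,1).

x(t) = K_1e^(-3t) + 4K_2e^(3t) + 2K_3e^(-4t), y(t) = K_2e^(3t), z(t) = 3K_2e^(3t) + K_3e^(-4t)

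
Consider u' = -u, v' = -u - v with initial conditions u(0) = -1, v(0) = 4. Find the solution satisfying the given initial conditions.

u(t) = -e^(-t), v(t) = te^(-t) + 4e^(-t)

Coefficient matrix A = [[-1, 0], [-1, -1]].
Characteristic polynomial det(A - λI) = λ^2 + 2λ + 1 = 0.
Single eigenvalue λ = -1 with algebraic multiplicity 2.
Eigenvector v = (0,1); generalized eigenvector w with (A-λI)w=v is (-1,-2).
General solution: e^(-t)[K_1·v + K_2·(t·v + w)].
Applying u(0)=-1, v(0)=4 gives K_1=6, K_2=1.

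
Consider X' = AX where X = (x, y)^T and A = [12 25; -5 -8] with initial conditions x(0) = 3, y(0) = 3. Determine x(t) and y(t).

x(t) = 21e^(2t)sin(5t) + 3e^(2t)cos(5t), y(t) = -9e^(2t)sin(5t) + 3e^(2t)cos(5t)

Coefficient matrix A = [[12, 25], [-5, -8]].
Characteristic polynomial det(A - λI) = λ^2 - 4λ + 29 = 0.
Eigenvalues λ = 2 ± 5i (complex conjugate pair).
For λ=2+5i: an eigenvector is (1,0) - i(2,-1) = (1 - 2i, 0 + i).
A real fundamental pair from Re and Im of e^((2+5i)t)v: X_1 = e^(2t)(cos(5t)·(1,0) + sin(5t)·(2,-1)), X_2 = e^(2t)(sin(5t)·(1,0) - cos(5t)·(2,-1)).
General solution: C_1X_1 + C_2X_2.
Applying x(0)=3, y(0)=3 gives C_1=9, C_2=3.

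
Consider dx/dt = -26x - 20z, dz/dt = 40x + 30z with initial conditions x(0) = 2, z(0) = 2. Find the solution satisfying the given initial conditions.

Coefficient matrix A = [[-26, -20], [40, 30]].
Characteristic polynomial det(A - λI) = λ^2 - 4λ + 20 = 0.
Eigenvalues λ = 2 ± 4i (complex conjugate pair).
For λ=2+4i: an eigenvector is (-1,1) - i(2,-3) = (-1 - 2i, 1 + 3i).
A real fundamental pair from Re and Im of e^((2+4i)t)v: X_1 = e^(2t)(cos(4t)·(-1,1) + sin(4t)·(2,-3)), X_2 = e^(2t)(sin(4t)·(-1,1) - cos(4t)·(2,-3)).
General solution: K_1X_1 + K_2X_2.
Applying x(0)=2, z(0)=2 gives K_1=-10, K_2=4.

x(t) = -24e^(2t)sin(4t) + 2e^(2t)cos(4t), z(t) = 34e^(2t)sin(4t) + 2e^(2t)cos(4t)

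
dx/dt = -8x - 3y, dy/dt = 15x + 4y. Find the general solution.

x(t) = c_1e^(-2t)sin(3t) - c_2e^(-2t)cos(3t), y(t) = -2c_1e^(-2t)sin(3t) - c_1e^(-2t)cos(3t) - c_2e^(-2t)sin(3t) + 2c_2e^(-2t)cos(3t)

Coefficient matrix A = [[-8, -3], [15, 4]].
Characteristic polynomial det(A - λI) = λ^2 + 4λ + 13 = 0.
Eigenvalues λ = -2 ± 3i (complex conjugate pair).
For λ=-2+3i: an eigenvector is (0,-1) - i(1,-2) = (0 - i, -1 + 2i).
A real fundamental pair from Re and Im of e^((-2+3i)t)v: X_1 = e^(-2t)(cos(3t)·(0,-1) + sin(3t)·(1,-2)), X_2 = e^(-2t)(sin(3t)·(0,-1) - cos(3t)·(1,-2)).
General solution: c_1X_1 + c_2X_2.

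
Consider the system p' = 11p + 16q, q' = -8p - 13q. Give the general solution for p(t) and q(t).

Coefficient matrix A = [[11, 16], [-8, -13]].
Characteristic polynomial det(A - λI) = λ^2 + 2λ - 15 = 0.
Eigenvalues λ = 3, -5.
For λ=3: (A-λI) row 1 is [8, 16], so an eigenvector is (-2, 1).
For λ=-5: (A-λI) row 1 is [16, 16], so an eigenvector is (-1, 1).
General solution: C_1e^(3t)(-2,1) + C_2e^(-5t)(-1,1).

p(t) = -2C_1e^(3t) - C_2e^(-5t), q(t) = C_1e^(3t) + C_2e^(-5t)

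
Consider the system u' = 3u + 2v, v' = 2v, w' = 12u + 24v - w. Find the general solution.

Coefficient matrix A = [[3, 2, 0], [0, 2, 0], [12, 24, -1]].
det(A - λI) = 0 gives eigenvalues λ = -1, 2, 3.
For λ=-1: eigenvector (0,0,1).
For λ=2: eigenvector (-2,1,0).
For λ=3: eigenvector (1,0,3).
General solution: c_1e^(-t)(0,0,1) + c_2e^(2t)(-2,1,0) + c_3e^(3t)(1,0,3).

u(t) = -2c_2e^(2t) + c_3e^(3t), v(t) = c_2e^(2t), w(t) = c_1e^(-t) + 3c_3e^(3t)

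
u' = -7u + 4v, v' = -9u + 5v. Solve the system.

Coefficient matrix A = [[-7, 4], [-9, 5]].
Characteristic polynomial det(A - λI) = λ^2 + 2λ + 1 = 0.
Single eigenvalue λ = -1 with algebraic multiplicity 2.
Eigenvector v = (2,3); generalized eigenvector w with (A-λI)w=v is (-1,-1).
General solution: e^(-t)[c_1·v + c_2·(t·v + w)].

u(t) = 2c_1e^(-t) + 2c_2te^(-t) - c_2e^(-t), v(t) = 3c_1e^(-t) + 3c_2te^(-t) - c_2e^(-t)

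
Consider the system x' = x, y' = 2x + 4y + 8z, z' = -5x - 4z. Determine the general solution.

Coefficient matrix A = [[1, 0, 0], [2, 4, 8], [-5, 0, -4]].
det(A - λI) = 0 gives eigenvalues λ = 4, -4, 1.
For λ=4: eigenvector (0,1,0).
For λ=-4: eigenvector (0,-1,1).
For λ=1: eigenvector (-1,-2,1).
General solution: c_1e^(4t)(0,1,0) + c_2e^(-4t)(0,-1,1) + c_3e^(t)(-1,-2,1).

x(t) = -c_3e^(t), y(t) = c_1e^(4t) - c_2e^(-4t) - 2c_3e^(t), z(t) = c_2e^(-4t) + c_3e^(t)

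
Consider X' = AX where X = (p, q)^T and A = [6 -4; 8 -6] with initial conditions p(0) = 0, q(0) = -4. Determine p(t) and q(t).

Coefficient matrix A = [[6, -4], [8, -6]].
Characteristic polynomial det(A - λI) = λ^2 - 4 = 0.
Eigenvalues λ = 2, -2.
For λ=2: (A-λI) row 1 is [4, -4], so an eigenvector is (1, 1).
For λ=-2: (A-λI) row 1 is [8, -4], so an eigenvector is (1, 2).
General solution: K_1e^(2t)(1,1) + K_2e^(-2t)(1,2).
Applying p(0)=0, q(0)=-4 gives K_1=4, K_2=-4.

p(t) = 4e^(2t) - 4e^(-2t), q(t) = 4e^(2t) - 8e^(-2t)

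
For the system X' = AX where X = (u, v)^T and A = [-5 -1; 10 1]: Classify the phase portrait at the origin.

stable spiral

A = [[-5,-1],[10,1]]; det(A-λI) = λ^2 + 4λ + 5.
λ = -2 ± i: negative real part.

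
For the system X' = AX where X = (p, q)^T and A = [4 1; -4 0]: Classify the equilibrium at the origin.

unstable improper node

A = [[4,1],[-4,0]]; det(A-λI) = λ^2 - 4λ + 4.
repeated λ = 2 with a single eigenvector.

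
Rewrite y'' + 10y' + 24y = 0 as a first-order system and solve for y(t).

y(t) = C_1e^(-4t) + C_2e^(-6t)

Let x_1 = y, x_2 = y'. Then x_1' = x_2 and x_2' = -24x_1 - 10x_2.
A = [[0,1],[-24,-10]]; det(A-λI) = λ^2 + 10λ + 24.
Eigenvalues λ = -4, -6 with eigenvectors (1,-4), (1,-6).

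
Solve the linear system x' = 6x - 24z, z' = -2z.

Coefficient matrix A = [[6, -24], [0, -2]].
Characteristic polynomial det(A - λI) = λ^2 - 4λ - 12 = 0.
Eigenvalues λ = -2, 6.
For λ=-2: (A-λI) row 1 is [8, -24], so an eigenvector is (-3, -1).
For λ=6: (A-λI) row 1 is [0, -24], so an eigenvector is (1, 0).
General solution: C_1e^(-2t)(-3,-1) + C_2e^(6t)(1,0).

x(t) = -3C_1e^(-2t) + C_2e^(6t), z(t) = -C_1e^(-2t)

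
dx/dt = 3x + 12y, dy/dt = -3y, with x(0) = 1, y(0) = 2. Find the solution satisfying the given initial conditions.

x(t) = 5e^(3t) - 4e^(-3t), y(t) = 2e^(-3t)

Coefficient matrix A = [[3, 12], [0, -3]].
Characteristic polynomial det(A - λI) = λ^2 - 9 = 0.
Eigenvalues λ = 3, -3.
For λ=3: (A-λI) row 1 is [0, 12], so an eigenvector is (1, 0).
For λ=-3: (A-λI) row 1 is [6, 12], so an eigenvector is (-2, 1).
General solution: K_1e^(3t)(1,0) + K_2e^(-3t)(-2,1).
Applying x(0)=1, y(0)=2 gives K_1=5, K_2=2.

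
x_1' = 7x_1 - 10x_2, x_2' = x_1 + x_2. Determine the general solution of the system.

x_1(t) = -c_1e^(4t)sin(t) + 3c_1e^(4t)cos(t) + 3c_2e^(4t)sin(t) + c_2e^(4t)cos(t), x_2(t) = c_1e^(4t)cos(t) + c_2e^(4t)sin(t)

Coefficient matrix A = [[7, -10], [1, 1]].
Characteristic polynomial det(A - λI) = λ^2 - 8λ + 17 = 0.
Eigenvalues λ = 4 ± i (complex conjugate pair).
For λ=4+i: an eigenvector is (3,1) - i(-1,0) = (3 + i, 1).
A real fundamental pair from Re and Im of e^((4+i)t)v: X_1 = e^(4t)(cos(t)·(3,1) + sin(t)·(-1,0)), X_2 = e^(4t)(sin(t)·(3,1) - cos(t)·(-1,0)).
General solution: c_1X_1 + c_2X_2.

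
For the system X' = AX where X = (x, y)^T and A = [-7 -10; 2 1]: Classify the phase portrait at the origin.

stable spiral

A = [[-7,-10],[2,1]]; det(A-λI) = λ^2 + 6λ + 13.
λ = -3 ± 2i: negative real part.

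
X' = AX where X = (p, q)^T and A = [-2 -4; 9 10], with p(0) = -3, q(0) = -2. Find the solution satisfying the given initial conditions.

p(t) = 26te^(4t) - 3e^(4t), q(t) = -39te^(4t) - 2e^(4t)

Coefficient matrix A = [[-2, -4], [9, 10]].
Characteristic polynomial det(A - λI) = λ^2 - 8λ + 16 = 0.
Single eigenvalue λ = 4 with algebraic multiplicity 2.
Eigenvector v = (-2,3); generalized eigenvector w with (A-λI)w=v is (-1,2).
General solution: e^(4t)[K_1·v + K_2·(t·v + w)].
Applying p(0)=-3, q(0)=-2 gives K_1=8, K_2=-13.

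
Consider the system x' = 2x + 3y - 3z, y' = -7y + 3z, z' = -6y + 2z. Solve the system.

x(t) = K_1e^(2t) + K_2e^(-t), y(t) = K_2e^(-t) - K_3e^(-4t), z(t) = 2K_2e^(-t) - K_3e^(-4t)

Coefficient matrix A = [[2, 3, -3], [0, -7, 3], [0, -6, 2]].
det(A - λI) = 0 gives eigenvalues λ = 2, -1, -4.
For λ=2: eigenvector (1,0,0).
For λ=-1: eigenvector (1,1,2).
For λ=-4: eigenvector (0,-1,-1).
General solution: K_1e^(2t)(1,0,0) + K_2e^(-t)(1,1,2) + K_3e^(-4t)(0,-1,-1).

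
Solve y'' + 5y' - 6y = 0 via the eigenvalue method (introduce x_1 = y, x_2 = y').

y(t) = K_1e^(-6t) + K_2e^(t)

Let x_1 = y, x_2 = y'. Then x_1' = x_2 and x_2' = 6x_1 - 5x_2.
A = [[0,1],[6,-5]]; det(A-λI) = λ^2 + 5λ - 6.
Eigenvalues λ = -6, 1 with eigenvectors (1,-6), (1,1).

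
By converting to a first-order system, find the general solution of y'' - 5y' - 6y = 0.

y(t) = K_1e^(6t) + K_2e^(-t)

Let x_1 = y, x_2 = y'. Then x_1' = x_2 and x_2' = 6x_1 + 5x_2.
A = [[0,1],[6,5]]; det(A-λI) = λ^2 - 5λ - 6.
Eigenvalues λ = 6, -1 with eigenvectors (1,6), (1,-1).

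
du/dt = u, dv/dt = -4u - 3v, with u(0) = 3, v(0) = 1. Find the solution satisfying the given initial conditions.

Coefficient matrix A = [[1, 0], [-4, -3]].
Characteristic polynomial det(A - λI) = λ^2 + 2λ - 3 = 0.
Eigenvalues λ = 1, -3.
For λ=1: (A-λI) row 2 is [-4, -4], so an eigenvector is (1, -1).
For λ=-3: (A-λI) row 1 is [4, 0], so an eigenvector is (0, 1).
General solution: c_1e^(t)(1,-1) + c_2e^(-3t)(0,1).
Applying u(0)=3, v(0)=1 gives c_1=3, c_2=4.

u(t) = 3e^(t), v(t) = -3e^(t) + 4e^(-3t)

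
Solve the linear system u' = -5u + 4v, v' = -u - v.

Coefficient matrix A = [[-5, 4], [-1, -1]].
Characteristic polynomial det(A - λI) = λ^2 + 6λ + 9 = 0.
Single eigenvalue λ = -3 with algebraic multiplicity 2.
Eigenvector v = (-2,-1); generalized eigenvector w with (A-λI)w=v is (1,0).
General solution: e^(-3t)[C_1·v + C_2·(t·v + w)].

u(t) = -2C_1e^(-3t) - 2C_2te^(-3t) + C_2e^(-3t), v(t) = -C_1e^(-3t) - C_2te^(-3t)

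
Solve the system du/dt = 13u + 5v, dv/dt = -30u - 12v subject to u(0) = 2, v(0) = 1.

Coefficient matrix A = [[13, 5], [-30, -12]].
Characteristic polynomial det(A - λI) = λ^2 - λ - 6 = 0.
Eigenvalues λ = -2, 3.
For λ=-2: (A-λI) row 1 is [15, 5], so an eigenvector is (-1, 3).
For λ=3: (A-λI) row 1 is [10, 5], so an eigenvector is (-1, 2).
General solution: C_1e^(-2t)(-1,3) + C_2e^(3t)(-1,2).
Applying u(0)=2, v(0)=1 gives C_1=5, C_2=-7.

u(t) = 7e^(3t) - 5e^(-2t), v(t) = -14e^(3t) + 15e^(-2t)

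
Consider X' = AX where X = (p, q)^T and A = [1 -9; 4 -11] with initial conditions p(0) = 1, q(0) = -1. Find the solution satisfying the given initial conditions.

Coefficient matrix A = [[1, -9], [4, -11]].
Characteristic polynomial det(A - λI) = λ^2 + 10λ + 25 = 0.
Single eigenvalue λ = -5 with algebraic multiplicity 2.
Eigenvector v = (-3,-2); generalized eigenvector w with (A-λI)w=v is (1,1).
General solution: e^(-5t)[K_1·v + K_2·(t·v + w)].
Applying p(0)=1, q(0)=-1 gives K_1=-2, K_2=-5.

p(t) = 15te^(-5t) + e^(-5t), q(t) = 10te^(-5t) - e^(-5t)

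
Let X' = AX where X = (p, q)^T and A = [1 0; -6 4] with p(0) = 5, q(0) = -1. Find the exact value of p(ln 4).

A = [[1,0],[-6,4]]; eigenvalues λ = 4, 1.
Eigenvectors: (0,-1) for λ=4, (-1,-2) for λ=1.
From the initial condition, c_1 = 11, c_2 = -5.
p(ln 4) = (11)(4^4)(0) + (-5)(4^1)(-1) = 20.

20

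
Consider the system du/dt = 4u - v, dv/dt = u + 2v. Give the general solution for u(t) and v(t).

u(t) = -c_1e^(3t) - c_2te^(3t) - 2c_2e^(3t), v(t) = -c_1e^(3t) - c_2te^(3t) - c_2e^(3t)

Coefficient matrix A = [[4, -1], [1, 2]].
Characteristic polynomial det(A - λI) = λ^2 - 6λ + 9 = 0.
Single eigenvalue λ = 3 with algebraic multiplicity 2.
Eigenvector v = (-1,-1); generalized eigenvector w with (A-λI)w=v is (-2,-1).
General solution: e^(3t)[c_1·v + c_2·(t·v + w)].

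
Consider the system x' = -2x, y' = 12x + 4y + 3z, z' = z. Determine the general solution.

Coefficient matrix A = [[-2, 0, 0], [12, 4, 3], [0, 0, 1]].
det(A - λI) = 0 gives eigenvalues λ = -2, 4, 1.
For λ=-2: eigenvector (1,-2,0).
For λ=4: eigenvector (0,1,0).
For λ=1: eigenvector (0,-1,1).
General solution: K_1e^(-2t)(1,-2,0) + K_2e^(4t)(0,1,0) + K_3e^(t)(0,-1,1).

x(t) = K_1e^(-2t), y(t) = -2K_1e^(-2t) + K_2e^(4t) - K_3e^(t), z(t) = K_3e^(t)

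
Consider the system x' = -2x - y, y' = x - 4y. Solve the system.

Coefficient matrix A = [[-2, -1], [1, -4]].
Characteristic polynomial det(A - λI) = λ^2 + 6λ + 9 = 0.
Single eigenvalue λ = -3 with algebraic multiplicity 2.
Eigenvector v = (-1,-1); generalized eigenvector w with (A-λI)w=v is (2,3).
General solution: e^(-3t)[K_1·v + K_2·(t·v + w)].

x(t) = -K_1e^(-3t) - K_2te^(-3t) + 2K_2e^(-3t), y(t) = -K_1e^(-3t) - K_2te^(-3t) + 3K_2e^(-3t)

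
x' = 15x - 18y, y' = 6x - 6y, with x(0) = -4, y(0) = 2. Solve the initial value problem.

x(t) = -28e^(6t) + 24e^(3t), y(t) = -14e^(6t) + 16e^(3t)

Coefficient matrix A = [[15, -18], [6, -6]].
Characteristic polynomial det(A - λI) = λ^2 - 9λ + 18 = 0.
Eigenvalues λ = 6, 3.
For λ=6: (A-λI) row 1 is [9, -18], so an eigenvector is (-2, -1).
For λ=3: (A-λI) row 1 is [12, -18], so an eigenvector is (-3, -2).
General solution: K_1e^(6t)(-2,-1) + K_2e^(3t)(-3,-2).
Applying x(0)=-4, y(0)=2 gives K_1=14, K_2=-8.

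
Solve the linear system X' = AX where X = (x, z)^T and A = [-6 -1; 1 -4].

x(t) = -c_1e^(-5t) - c_2te^(-5t) + c_2e^(-5t), z(t) = c_1e^(-5t) + c_2te^(-5t)

Coefficient matrix A = [[-6, -1], [1, -4]].
Characteristic polynomial det(A - λI) = λ^2 + 10λ + 25 = 0.
Single eigenvalue λ = -5 with algebraic multiplicity 2.
Eigenvector v = (-1,1); generalized eigenvector w with (A-λI)w=v is (1,0).
General solution: e^(-5t)[c_1·v + c_2·(t·v + w)].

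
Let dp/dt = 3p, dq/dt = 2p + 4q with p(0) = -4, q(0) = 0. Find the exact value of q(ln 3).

-432

A = [[3,0],[2,4]]; eigenvalues λ = 4, 3.
Eigenvectors: (0,1) for λ=4, (1,-2) for λ=3.
From the initial condition, c_1 = -8, c_2 = -4.
q(ln 3) = (-8)(3^4)(1) + (-4)(3^3)(-2) = -432.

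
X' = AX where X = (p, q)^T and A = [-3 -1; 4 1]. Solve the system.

p(t) = K_1e^(-t) + K_2te^(-t) - K_2e^(-t), q(t) = -2K_1e^(-t) - 2K_2te^(-t) + K_2e^(-t)

Coefficient matrix A = [[-3, -1], [4, 1]].
Characteristic polynomial det(A - λI) = λ^2 + 2λ + 1 = 0.
Single eigenvalue λ = -1 with algebraic multiplicity 2.
Eigenvector v = (1,-2); generalized eigenvector w with (A-λI)w=v is (-1,1).
General solution: e^(-t)[K_1·v + K_2·(t·v + w)].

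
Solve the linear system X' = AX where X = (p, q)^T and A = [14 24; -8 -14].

p(t) = -2C_1e^(2t) + 3C_2e^(-2t), q(t) = C_1e^(2t) - 2C_2e^(-2t)

Coefficient matrix A = [[14, 24], [-8, -14]].
Characteristic polynomial det(A - λI) = λ^2 - 4 = 0.
Eigenvalues λ = 2, -2.
For λ=2: (A-λI) row 1 is [12, 24], so an eigenvector is (-2, 1).
For λ=-2: (A-λI) row 1 is [16, 24], so an eigenvector is (3, -2).
General solution: C_1e^(2t)(-2,1) + C_2e^(-2t)(3,-2).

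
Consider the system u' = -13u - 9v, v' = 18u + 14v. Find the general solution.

u(t) = K_1e^(-4t) + K_2e^(5t), v(t) = -K_1e^(-4t) - 2K_2e^(5t)

Coefficient matrix A = [[-13, -9], [18, 14]].
Characteristic polynomial det(A - λI) = λ^2 - λ - 20 = 0.
Eigenvalues λ = -4, 5.
For λ=-4: (A-λI) row 1 is [-9, -9], so an eigenvector is (1, -1).
For λ=5: (A-λI) row 1 is [-18, -9], so an eigenvector is (1, -2).
General solution: K_1e^(-4t)(1,-1) + K_2e^(5t)(1,-2).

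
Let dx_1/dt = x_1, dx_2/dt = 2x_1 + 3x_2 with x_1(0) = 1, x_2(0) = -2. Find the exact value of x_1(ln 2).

2

A = [[1,0],[2,3]]; eigenvalues λ = 1, 3.
Eigenvectors: (1,-1) for λ=1, (0,1) for λ=3.
From the initial condition, c_1 = 1, c_2 = -1.
x_1(ln 2) = (1)(2^1)(1) + (-1)(2^3)(0) = 2.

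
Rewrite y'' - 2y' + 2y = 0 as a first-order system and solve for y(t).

Let x_1 = y, x_2 = y'. Then x_1' = x_2 and x_2' = -2x_1 + 2x_2.
A = [[0,1],[-2,2]]; det(A-λI) = λ^2 - 2λ + 2.
Eigenvalues λ = 1 ± i.

y(t) = C_1e^(t)cos(t) + C_2e^(t)sin(t)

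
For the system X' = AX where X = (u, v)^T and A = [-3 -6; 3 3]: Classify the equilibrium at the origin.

A = [[-3,-6],[3,3]]; det(A-λI) = λ^2 + 9.
λ = 0 ± 3i: zero real part.

center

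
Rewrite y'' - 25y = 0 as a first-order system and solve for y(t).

y(t) = C_1e^(5t) + C_2e^(-5t)

Let x_1 = y, x_2 = y'. Then x_1' = x_2 and x_2' = 25x_1.
A = [[0,1],[25,0]]; det(A-λI) = λ^2 - 25.
Eigenvalues λ = 5, -5 with eigenvectors (1,5), (1,-5).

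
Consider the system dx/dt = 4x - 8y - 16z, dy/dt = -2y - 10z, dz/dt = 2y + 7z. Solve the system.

Coefficient matrix A = [[4, -8, -16], [0, -2, -10], [0, 2, 7]].
det(A - λI) = 0 gives eigenvalues λ = 4, 3, 2.
For λ=4: eigenvector (1,0,0).
For λ=3: eigenvector (0,-2,1).
For λ=2: eigenvector (4,5,-2).
General solution: K_1e^(4t)(1,0,0) + K_2e^(3t)(0,-2,1) + K_3e^(2t)(4,5,-2).

x(t) = K_1e^(4t) + 4K_3e^(2t), y(t) = -2K_2e^(3t) + 5K_3e^(2t), z(t) = K_2e^(3t) - 2K_3e^(2t)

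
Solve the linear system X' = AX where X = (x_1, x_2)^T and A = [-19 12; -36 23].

Coefficient matrix A = [[-19, 12], [-36, 23]].
Characteristic polynomial det(A - λI) = λ^2 - 4λ - 5 = 0.
Eigenvalues λ = -1, 5.
For λ=-1: (A-λI) row 1 is [-18, 12], so an eigenvector is (2, 3).
For λ=5: (A-λI) row 1 is [-24, 12], so an eigenvector is (1, 2).
General solution: C_1e^(-t)(2,3) + C_2e^(5t)(1,2).

x_1(t) = 2C_1e^(-t) + C_2e^(5t), x_2(t) = 3C_1e^(-t) + 2C_2e^(5t)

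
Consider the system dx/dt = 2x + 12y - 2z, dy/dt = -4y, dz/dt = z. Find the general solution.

x(t) = K_1e^(2t) - 2K_2e^(-4t) + 2K_3e^(t), y(t) = K_2e^(-4t), z(t) = K_3e^(t)

Coefficient matrix A = [[2, 12, -2], [0, -4, 0], [0, 0, 1]].
det(A - λI) = 0 gives eigenvalues λ = 2, -4, 1.
For λ=2: eigenvector (1,0,0).
For λ=-4: eigenvector (-2,1,0).
For λ=1: eigenvector (2,0,1).
General solution: K_1e^(2t)(1,0,0) + K_2e^(-4t)(-2,1,0) + K_3e^(t)(2,0,1).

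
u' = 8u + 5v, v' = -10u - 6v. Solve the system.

Coefficient matrix A = [[8, 5], [-10, -6]].
Characteristic polynomial det(A - λI) = λ^2 - 2λ + 2 = 0.
Eigenvalues λ = 1 ± i (complex conjugate pair).
For λ=1+i: an eigenvector is (2,-3) - i(-1,1) = (2 + i, -3 - i).
A real fundamental pair from Re and Im of e^((1+i)t)v: X_1 = e^(t)(cos(t)·(2,-3) + sin(t)·(-1,1)), X_2 = e^(t)(sin(t)·(2,-3) - cos(t)·(-1,1)).
General solution: C_1X_1 + C_2X_2.

u(t) = -C_1e^(t)sin(t) + 2C_1e^(t)cos(t) + 2C_2e^(t)sin(t) + C_2e^(t)cos(t), v(t) = C_1e^(t)sin(t) - 3C_1e^(t)cos(t) - 3C_2e^(t)sin(t) - C_2e^(t)cos(t)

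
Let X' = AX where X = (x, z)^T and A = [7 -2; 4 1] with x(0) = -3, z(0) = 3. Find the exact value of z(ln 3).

-1863

A = [[7,-2],[4,1]]; eigenvalues λ = 3, 5.
Eigenvectors: (1,2) for λ=3, (-1,-1) for λ=5.
From the initial condition, c_1 = 6, c_2 = 9.
z(ln 3) = (6)(3^3)(2) + (9)(3^5)(-1) = -1863.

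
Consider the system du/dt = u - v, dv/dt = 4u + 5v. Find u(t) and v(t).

u(t) = K_1e^(3t) + K_2te^(3t), v(t) = -2K_1e^(3t) - 2K_2te^(3t) - K_2e^(3t)

Coefficient matrix A = [[1, -1], [4, 5]].
Characteristic polynomial det(A - λI) = λ^2 - 6λ + 9 = 0.
Single eigenvalue λ = 3 with algebraic multiplicity 2.
Eigenvector v = (1,-2); generalized eigenvector w with (A-λI)w=v is (0,-1).
General solution: e^(3t)[K_1·v + K_2·(t·v + w)].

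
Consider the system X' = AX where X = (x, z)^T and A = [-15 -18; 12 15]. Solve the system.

Coefficient matrix A = [[-15, -18], [12, 15]].
Characteristic polynomial det(A - λI) = λ^2 - 9 = 0.
Eigenvalues λ = -3, 3.
For λ=-3: (A-λI) row 1 is [-12, -18], so an eigenvector is (-3, 2).
For λ=3: (A-λI) row 1 is [-18, -18], so an eigenvector is (-1, 1).
General solution: c_1e^(-3t)(-3,2) + c_2e^(3t)(-1,1).

x(t) = -3c_1e^(-3t) - c_2e^(3t), z(t) = 2c_1e^(-3t) + c_2e^(3t)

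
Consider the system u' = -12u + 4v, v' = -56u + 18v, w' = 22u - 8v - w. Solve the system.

u(t) = K_1e^(4t) - 2K_2e^(2t), v(t) = 4K_1e^(4t) - 7K_2e^(2t), w(t) = -2K_1e^(4t) + 4K_2e^(2t) + K_3e^(-t)

Coefficient matrix A = [[-12, 4, 0], [-56, 18, 0], [22, -8, -1]].
det(A - λI) = 0 gives eigenvalues λ = 4, 2, -1.
For λ=4: eigenvector (1,4,-2).
For λ=2: eigenvector (-2,-7,4).
For λ=-1: eigenvector (0,0,1).
General solution: K_1e^(4t)(1,4,-2) + K_2e^(2t)(-2,-7,4) + K_3e^(-t)(0,0,1).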